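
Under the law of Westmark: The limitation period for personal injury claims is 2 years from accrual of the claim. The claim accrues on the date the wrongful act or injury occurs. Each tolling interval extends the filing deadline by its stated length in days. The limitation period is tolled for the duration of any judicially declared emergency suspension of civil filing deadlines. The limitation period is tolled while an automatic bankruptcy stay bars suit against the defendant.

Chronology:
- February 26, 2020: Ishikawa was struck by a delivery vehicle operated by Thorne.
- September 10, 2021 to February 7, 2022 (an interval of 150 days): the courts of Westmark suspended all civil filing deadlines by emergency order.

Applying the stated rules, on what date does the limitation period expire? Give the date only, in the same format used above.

The claim accrued on February 26, 2020, the date of the act.
Adding the 2 years base period to February 26, 2020 gives a deadline of February 26, 2022, before any tolling.
Because the emergency suspension of filing deadlines ran from September 10, 2021 to February 7, 2022, the deadline is extended by 150 days to July 26, 2022.

July 26, 2022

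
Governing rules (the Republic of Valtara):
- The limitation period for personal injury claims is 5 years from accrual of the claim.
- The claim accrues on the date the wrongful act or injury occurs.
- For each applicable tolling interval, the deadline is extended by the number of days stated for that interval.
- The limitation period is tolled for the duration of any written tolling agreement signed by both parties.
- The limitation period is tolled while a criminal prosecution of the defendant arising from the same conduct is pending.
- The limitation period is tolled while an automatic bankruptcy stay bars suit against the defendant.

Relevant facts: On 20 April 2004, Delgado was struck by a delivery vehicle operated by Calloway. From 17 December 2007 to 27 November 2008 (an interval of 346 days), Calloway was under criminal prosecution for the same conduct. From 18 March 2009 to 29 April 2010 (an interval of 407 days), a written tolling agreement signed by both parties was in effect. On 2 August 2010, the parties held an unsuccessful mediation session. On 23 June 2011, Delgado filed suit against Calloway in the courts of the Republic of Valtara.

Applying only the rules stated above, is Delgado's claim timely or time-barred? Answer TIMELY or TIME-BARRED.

The claim accrued on 20 April 2004, when the wrongful act occurred.
Adding the 5 years base period to 20 April 2004 gives a deadline of 20 April 2009, before any tolling.
The period was tolled for 346 days by the pending criminal prosecution (17 December 2007 to 27 November 2008), pushing the deadline to 1 April 2010.
The written tolling agreement from 18 March 2009 to 29 April 2010 tolled the period for 407 days, extending the deadline to 13 May 2011.
None of the other events listed affects the running of the period under the stated rules.
Delgado filed on 23 June 2011, after the 13 May 2011 deadline, so the action is time-barred.

TIME-BARRED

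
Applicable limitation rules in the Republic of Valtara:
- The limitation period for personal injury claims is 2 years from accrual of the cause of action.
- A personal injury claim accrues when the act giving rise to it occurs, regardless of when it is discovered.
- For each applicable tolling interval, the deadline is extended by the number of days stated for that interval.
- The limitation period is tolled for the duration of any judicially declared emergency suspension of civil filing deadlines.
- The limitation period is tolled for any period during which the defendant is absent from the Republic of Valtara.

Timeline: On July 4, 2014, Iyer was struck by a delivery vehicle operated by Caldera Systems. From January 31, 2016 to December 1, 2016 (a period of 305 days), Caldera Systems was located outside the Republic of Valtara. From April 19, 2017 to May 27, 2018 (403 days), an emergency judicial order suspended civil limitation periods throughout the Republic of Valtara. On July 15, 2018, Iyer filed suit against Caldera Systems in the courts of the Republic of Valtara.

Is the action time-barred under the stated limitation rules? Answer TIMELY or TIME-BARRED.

TIME-BARRED

The limitation period began to run on July 4, 2014.
The untolled deadline — 2 years after July 4, 2014 — is July 4, 2016.
Because the defendant's absence from the jurisdiction ran from January 31, 2016 to December 1, 2016, the deadline is extended by 305 days to May 5, 2017.
The period was tolled for 403 days by the emergency suspension of filing deadlines (April 19, 2017 to May 27, 2018), pushing the deadline to June 12, 2018.
Iyer filed on July 15, 2018, after the June 12, 2018 deadline, so the action is time-barred.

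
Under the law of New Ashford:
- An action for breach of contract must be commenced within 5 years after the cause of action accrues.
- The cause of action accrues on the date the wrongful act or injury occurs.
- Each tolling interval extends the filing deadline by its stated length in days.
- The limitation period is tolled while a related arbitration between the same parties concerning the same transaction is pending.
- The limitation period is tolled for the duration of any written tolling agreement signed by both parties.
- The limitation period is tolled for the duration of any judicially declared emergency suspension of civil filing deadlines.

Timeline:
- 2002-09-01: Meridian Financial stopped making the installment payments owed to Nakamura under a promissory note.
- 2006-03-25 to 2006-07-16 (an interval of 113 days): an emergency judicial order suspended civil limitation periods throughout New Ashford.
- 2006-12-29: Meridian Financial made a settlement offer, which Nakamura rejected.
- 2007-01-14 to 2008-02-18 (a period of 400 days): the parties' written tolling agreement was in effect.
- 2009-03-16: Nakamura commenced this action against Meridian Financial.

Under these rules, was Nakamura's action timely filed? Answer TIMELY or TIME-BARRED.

The limitation period began to run on 2002-09-01.
5 years from 2002-09-01 is 2007-09-01.
The period was tolled for 113 days by the emergency suspension of filing deadlines (2006-03-25 to 2006-07-16), pushing the deadline to 2007-12-23.
Because the written tolling agreement ran from 2007-01-14 to 2008-02-18, the deadline is extended by 400 days to 2009-01-26.
Nothing else in the chronology tolls or restarts the period.
The 2009-03-16 filing falls after the 2009-01-26 deadline; the claim is time-barred.

TIME-BARRED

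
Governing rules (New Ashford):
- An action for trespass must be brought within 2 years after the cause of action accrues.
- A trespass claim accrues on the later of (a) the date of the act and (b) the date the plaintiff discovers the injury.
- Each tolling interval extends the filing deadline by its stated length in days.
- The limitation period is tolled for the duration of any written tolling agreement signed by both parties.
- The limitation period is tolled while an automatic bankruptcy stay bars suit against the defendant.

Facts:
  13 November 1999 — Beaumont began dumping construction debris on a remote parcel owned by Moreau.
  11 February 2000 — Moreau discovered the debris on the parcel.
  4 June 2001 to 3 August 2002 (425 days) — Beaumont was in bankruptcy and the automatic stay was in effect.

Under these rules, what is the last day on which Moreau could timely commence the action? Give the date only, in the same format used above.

12 April 2003

Because discovery on 11 February 2000 post-dates the 13 November 1999 act, accrual under the later-of rule falls on 11 February 2000.
2 years from 11 February 2000 is 11 February 2002.
Because the automatic bankruptcy stay ran from 4 June 2001 to 3 August 2002, the deadline is extended by 425 days to 12 April 2003.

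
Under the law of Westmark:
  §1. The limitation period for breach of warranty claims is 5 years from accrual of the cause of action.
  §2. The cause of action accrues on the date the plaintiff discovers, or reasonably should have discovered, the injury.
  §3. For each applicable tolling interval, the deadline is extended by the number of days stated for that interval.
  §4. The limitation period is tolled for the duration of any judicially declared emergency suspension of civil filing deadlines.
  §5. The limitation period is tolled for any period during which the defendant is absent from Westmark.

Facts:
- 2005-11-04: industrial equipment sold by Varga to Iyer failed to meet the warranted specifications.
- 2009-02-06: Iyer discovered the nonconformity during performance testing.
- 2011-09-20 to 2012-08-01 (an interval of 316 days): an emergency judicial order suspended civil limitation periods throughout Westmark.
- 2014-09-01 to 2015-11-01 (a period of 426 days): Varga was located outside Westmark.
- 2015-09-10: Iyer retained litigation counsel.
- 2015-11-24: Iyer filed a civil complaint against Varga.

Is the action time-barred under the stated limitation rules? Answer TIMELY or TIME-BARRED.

TIMELY

Under the discovery rule, the claim accrued on 2009-02-06, when Iyer discovered the injury — not on the 2005-11-04 date of the underlying act.
5 years from 2009-02-06 is 2014-02-06.
The emergency suspension of filing deadlines from 2011-09-20 to 2012-08-01 tolled the period for 316 days, extending the deadline to 2014-12-19.
Because the defendant's absence from the jurisdiction ran from 2014-09-01 to 2015-11-01, the deadline is extended by 426 days to 2016-02-18.
The other events in the timeline have no effect on the limitation period under the stated rules.
Filing on 2015-11-24 beat the 2016-02-18 deadline — the action is timely.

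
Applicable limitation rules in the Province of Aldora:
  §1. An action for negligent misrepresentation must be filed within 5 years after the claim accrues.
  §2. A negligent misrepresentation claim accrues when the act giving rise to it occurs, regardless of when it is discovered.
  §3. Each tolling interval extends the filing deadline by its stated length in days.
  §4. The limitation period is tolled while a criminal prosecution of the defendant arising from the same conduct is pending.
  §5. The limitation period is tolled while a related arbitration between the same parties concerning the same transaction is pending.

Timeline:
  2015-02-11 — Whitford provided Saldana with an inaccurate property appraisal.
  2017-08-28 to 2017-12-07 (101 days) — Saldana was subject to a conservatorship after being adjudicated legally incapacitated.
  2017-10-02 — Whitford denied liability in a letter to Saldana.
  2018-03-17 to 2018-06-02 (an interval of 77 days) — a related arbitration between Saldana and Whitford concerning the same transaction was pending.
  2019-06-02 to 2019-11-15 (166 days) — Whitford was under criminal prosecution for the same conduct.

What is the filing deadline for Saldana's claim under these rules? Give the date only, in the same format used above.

The claim accrued on 2015-02-11, the date of the act.
The untolled deadline — 5 years after 2015-02-11 — is 2020-02-11.
Because the pending related arbitration ran from 2018-03-17 to 2018-06-02, the deadline is extended by 77 days to 2020-04-28.
Because the pending criminal prosecution ran from 2019-06-02 to 2019-11-15, the deadline is extended by 166 days to 2020-10-11.
Although the plaintiff's incapacity ran from 2017-08-28 to 2017-12-07, the stated rules do not make that a tolling event, so it is disregarded.
The other events in the timeline have no effect on the limitation period under the stated rules.

2020-10-11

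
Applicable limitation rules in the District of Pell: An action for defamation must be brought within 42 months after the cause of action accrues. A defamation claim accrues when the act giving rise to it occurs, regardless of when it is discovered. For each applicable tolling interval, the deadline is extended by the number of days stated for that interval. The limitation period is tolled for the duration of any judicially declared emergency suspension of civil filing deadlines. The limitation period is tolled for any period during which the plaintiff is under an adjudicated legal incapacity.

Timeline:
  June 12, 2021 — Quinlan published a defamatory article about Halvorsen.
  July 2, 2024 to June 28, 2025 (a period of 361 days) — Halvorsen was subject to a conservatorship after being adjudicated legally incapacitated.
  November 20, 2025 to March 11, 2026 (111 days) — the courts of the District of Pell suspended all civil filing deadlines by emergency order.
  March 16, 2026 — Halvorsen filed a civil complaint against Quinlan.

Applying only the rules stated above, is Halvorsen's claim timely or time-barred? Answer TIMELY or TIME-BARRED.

TIMELY

The cause of action accrued on June 12, 2021, the date of the act.
42 months from June 12, 2021 is December 12, 2024.
The period was tolled for 361 days by the plaintiff's legal incapacity (July 2, 2024 to June 28, 2025), pushing the deadline to December 8, 2025.
The period was tolled for 111 days by the emergency suspension of filing deadlines (November 20, 2025 to March 11, 2026), pushing the deadline to March 29, 2026.
Halvorsen filed on March 16, 2026, before the March 29, 2026 deadline, so the action is timely.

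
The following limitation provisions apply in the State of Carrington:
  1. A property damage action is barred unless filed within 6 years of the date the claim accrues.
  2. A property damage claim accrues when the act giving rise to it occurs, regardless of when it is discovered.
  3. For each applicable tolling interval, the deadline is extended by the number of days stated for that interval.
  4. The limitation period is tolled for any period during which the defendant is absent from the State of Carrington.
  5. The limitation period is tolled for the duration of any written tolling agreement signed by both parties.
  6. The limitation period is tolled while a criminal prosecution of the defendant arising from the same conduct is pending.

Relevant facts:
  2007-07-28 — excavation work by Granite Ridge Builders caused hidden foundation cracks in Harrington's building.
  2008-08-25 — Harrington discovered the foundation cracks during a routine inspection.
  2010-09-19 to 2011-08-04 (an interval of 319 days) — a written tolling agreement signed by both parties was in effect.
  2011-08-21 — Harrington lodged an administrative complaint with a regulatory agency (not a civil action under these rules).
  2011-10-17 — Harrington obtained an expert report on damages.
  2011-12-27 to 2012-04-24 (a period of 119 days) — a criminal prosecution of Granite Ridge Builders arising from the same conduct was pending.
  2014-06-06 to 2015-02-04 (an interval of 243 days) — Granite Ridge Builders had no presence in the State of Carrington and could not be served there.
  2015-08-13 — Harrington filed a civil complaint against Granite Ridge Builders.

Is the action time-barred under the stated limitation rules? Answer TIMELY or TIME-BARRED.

TIME-BARRED

Because the rule ties accrual to occurrence, the claim accrued on 2007-07-28, not on the 2008-08-25 discovery date.
Adding the 6 years base period to 2007-07-28 gives a deadline of 2013-07-28, before any tolling.
The period was tolled for 319 days by the written tolling agreement (2010-09-19 to 2011-08-04), pushing the deadline to 2014-06-12.
Because the pending criminal prosecution ran from 2011-12-27 to 2012-04-24, the deadline is extended by 119 days to 2014-10-09.
The defendant's absence from the jurisdiction from 2014-06-06 to 2015-02-04 tolled the period for 243 days, extending the deadline to 2015-06-09.
None of the other events listed affects the running of the period under the stated rules.
The 2015-08-13 filing falls after the 2015-06-09 deadline; the claim is time-barred.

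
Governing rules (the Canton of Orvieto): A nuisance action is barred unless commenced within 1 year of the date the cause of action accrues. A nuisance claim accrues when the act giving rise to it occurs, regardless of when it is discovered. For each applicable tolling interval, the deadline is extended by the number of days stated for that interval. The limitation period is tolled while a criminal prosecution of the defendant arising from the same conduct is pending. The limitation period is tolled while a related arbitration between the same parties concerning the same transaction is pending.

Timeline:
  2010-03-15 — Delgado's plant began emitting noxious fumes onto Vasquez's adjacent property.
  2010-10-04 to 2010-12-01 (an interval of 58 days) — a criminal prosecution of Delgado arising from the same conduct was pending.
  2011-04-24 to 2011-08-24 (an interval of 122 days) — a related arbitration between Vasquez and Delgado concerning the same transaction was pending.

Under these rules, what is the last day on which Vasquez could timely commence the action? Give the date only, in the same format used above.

The claim accrued on 2010-03-15, when the wrongful act occurred.
1 year from 2010-03-15 is 2011-03-15.
The period was tolled for 58 days by the pending criminal prosecution (2010-10-04 to 2010-12-01), pushing the deadline to 2011-05-12.
Because the pending related arbitration ran from 2011-04-24 to 2011-08-24, the deadline is extended by 122 days to 2011-09-11.

2011-09-11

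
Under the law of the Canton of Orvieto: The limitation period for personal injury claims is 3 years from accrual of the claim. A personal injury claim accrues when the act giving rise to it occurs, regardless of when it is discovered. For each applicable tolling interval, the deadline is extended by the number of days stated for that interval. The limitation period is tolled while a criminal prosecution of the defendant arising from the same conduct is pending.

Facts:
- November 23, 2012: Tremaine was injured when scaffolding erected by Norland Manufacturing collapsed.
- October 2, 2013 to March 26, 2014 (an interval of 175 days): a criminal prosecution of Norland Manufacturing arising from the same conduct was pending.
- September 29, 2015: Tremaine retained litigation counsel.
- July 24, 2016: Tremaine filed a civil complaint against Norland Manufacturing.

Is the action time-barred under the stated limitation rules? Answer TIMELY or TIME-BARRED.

The claim accrued on November 23, 2012, when the wrongful act occurred.
3 years from November 23, 2012 is November 23, 2015.
The pending criminal prosecution from October 2, 2013 to March 26, 2014 tolled the period for 175 days, extending the deadline to May 16, 2016.
None of the other events listed affects the running of the period under the stated rules.
The July 24, 2016 filing falls after the May 16, 2016 deadline; the claim is time-barred.

TIME-BARRED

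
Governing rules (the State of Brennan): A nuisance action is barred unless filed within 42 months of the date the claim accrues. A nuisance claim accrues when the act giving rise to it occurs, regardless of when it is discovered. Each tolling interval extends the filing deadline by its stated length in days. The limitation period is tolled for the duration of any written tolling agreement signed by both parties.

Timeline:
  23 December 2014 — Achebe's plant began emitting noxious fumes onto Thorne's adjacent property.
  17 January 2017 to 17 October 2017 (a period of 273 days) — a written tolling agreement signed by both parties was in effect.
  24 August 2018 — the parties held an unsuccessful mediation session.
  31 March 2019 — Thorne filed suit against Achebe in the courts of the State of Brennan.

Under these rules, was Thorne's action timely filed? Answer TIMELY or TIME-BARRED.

TIME-BARRED

The limitation period began to run on 23 December 2014.
Adding the 42 months base period to 23 December 2014 gives a deadline of 23 June 2018, before any tolling.
Because the written tolling agreement ran from 17 January 2017 to 17 October 2017, the deadline is extended by 273 days to 23 March 2019.
Nothing else in the chronology tolls or restarts the period.
Thorne filed on 31 March 2019, after the 23 March 2019 deadline, so the action is time-barred.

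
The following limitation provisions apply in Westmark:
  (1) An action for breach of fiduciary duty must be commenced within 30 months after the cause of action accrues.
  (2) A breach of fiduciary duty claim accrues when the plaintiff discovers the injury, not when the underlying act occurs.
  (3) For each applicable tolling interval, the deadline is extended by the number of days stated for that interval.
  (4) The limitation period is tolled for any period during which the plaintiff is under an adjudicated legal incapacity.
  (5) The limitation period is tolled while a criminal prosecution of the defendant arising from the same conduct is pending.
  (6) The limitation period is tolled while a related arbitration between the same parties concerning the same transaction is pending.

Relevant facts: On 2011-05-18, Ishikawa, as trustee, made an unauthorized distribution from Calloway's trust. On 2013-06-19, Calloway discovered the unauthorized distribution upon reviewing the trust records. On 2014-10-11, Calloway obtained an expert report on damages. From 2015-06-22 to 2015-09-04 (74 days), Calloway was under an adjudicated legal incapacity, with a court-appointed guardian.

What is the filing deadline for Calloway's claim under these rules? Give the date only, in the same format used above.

2016-03-02

The claim did not accrue until Calloway discovered the injury on 2013-06-19; the 2011-05-18 act date does not start the clock under the stated rule.
30 months from 2013-06-19 is 2015-12-19.
The period was tolled for 74 days by the plaintiff's legal incapacity (2015-06-22 to 2015-09-04), pushing the deadline to 2016-03-02.
The other events in the timeline have no effect on the limitation period under the stated rules.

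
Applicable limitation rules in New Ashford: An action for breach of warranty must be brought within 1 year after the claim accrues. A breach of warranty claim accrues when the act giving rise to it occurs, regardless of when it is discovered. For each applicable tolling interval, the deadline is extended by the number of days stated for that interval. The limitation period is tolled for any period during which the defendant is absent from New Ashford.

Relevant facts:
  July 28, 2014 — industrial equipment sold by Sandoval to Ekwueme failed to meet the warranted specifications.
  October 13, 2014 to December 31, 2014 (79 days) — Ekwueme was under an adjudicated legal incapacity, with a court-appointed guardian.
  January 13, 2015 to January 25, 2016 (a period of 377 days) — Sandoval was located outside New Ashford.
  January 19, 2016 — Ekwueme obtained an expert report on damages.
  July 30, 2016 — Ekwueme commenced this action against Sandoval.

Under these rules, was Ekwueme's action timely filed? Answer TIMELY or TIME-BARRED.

TIMELY

The claim accrued on July 28, 2014, when the wrongful act occurred.
Adding the 1 year base period to July 28, 2014 gives a deadline of July 28, 2015, before any tolling.
The period was tolled for 377 days by the defendant's absence from the jurisdiction (January 13, 2015 to January 25, 2016), pushing the deadline to August 8, 2016.
Although the plaintiff's incapacity ran from October 13, 2014 to December 31, 2014, the stated rules do not make that a tolling event, so it is disregarded.
The other events in the timeline have no effect on the limitation period under the stated rules.
Ekwueme filed on July 30, 2016, before the August 8, 2016 deadline, so the action is timely.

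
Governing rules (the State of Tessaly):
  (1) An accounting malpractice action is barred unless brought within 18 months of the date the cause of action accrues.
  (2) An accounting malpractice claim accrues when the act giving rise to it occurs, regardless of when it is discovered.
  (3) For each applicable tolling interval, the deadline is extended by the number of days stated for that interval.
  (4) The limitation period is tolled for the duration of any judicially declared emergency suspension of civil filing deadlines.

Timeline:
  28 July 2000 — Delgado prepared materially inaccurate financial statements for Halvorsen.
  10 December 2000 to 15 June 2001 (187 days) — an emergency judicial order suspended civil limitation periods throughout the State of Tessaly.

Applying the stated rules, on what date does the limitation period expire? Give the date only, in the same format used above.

The limitation period began to run on 28 July 2000.
The untolled deadline — 18 months after 28 July 2000 — is 28 January 2002.
The emergency suspension of filing deadlines from 10 December 2000 to 15 June 2001 tolled the period for 187 days, extending the deadline to 3 August 2002.

3 August 2002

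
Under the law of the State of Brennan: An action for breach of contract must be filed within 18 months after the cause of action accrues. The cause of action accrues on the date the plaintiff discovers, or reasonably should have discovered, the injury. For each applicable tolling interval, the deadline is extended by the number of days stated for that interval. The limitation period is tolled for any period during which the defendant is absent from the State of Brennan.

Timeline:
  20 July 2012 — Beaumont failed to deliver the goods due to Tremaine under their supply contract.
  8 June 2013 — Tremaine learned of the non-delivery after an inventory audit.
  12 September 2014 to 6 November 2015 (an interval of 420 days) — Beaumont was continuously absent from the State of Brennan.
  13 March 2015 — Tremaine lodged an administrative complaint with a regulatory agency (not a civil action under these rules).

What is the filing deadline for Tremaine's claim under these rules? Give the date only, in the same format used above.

Accrual is tied to discovery, so the period began on 8 June 2013 rather than on 20 July 2012 when the act occurred.
The untolled deadline — 18 months after 8 June 2013 — is 8 December 2014.
Because the defendant's absence from the jurisdiction ran from 12 September 2014 to 6 November 2015, the deadline is extended by 420 days to 1 February 2016.
The other events in the timeline have no effect on the limitation period under the stated rules.

1 February 2016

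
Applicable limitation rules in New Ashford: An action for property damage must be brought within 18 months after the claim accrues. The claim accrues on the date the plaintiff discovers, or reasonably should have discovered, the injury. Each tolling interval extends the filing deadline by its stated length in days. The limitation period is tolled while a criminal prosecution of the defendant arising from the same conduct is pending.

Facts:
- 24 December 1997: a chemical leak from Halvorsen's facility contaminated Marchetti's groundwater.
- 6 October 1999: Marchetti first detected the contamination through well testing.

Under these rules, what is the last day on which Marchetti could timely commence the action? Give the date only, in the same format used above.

The claim did not accrue until Marchetti discovered the injury on 6 October 1999; the 24 December 1997 act date does not start the clock under the stated rule.
18 months from 6 October 1999 is 6 April 2001.

6 April 2001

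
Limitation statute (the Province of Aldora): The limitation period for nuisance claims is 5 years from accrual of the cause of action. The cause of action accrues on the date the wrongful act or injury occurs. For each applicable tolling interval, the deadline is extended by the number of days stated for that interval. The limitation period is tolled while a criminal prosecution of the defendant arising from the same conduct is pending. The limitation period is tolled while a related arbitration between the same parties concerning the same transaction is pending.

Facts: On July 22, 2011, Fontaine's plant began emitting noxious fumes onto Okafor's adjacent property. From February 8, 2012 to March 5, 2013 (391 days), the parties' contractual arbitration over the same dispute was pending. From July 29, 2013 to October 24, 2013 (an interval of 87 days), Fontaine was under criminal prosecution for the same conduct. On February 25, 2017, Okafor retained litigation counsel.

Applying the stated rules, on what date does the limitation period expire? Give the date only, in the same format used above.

The limitation period began to run on July 22, 2011.
The untolled deadline — 5 years after July 22, 2011 — is July 22, 2016.
The pending related arbitration from February 8, 2012 to March 5, 2013 tolled the period for 391 days, extending the deadline to August 17, 2017.
Because the pending criminal prosecution ran from July 29, 2013 to October 24, 2013, the deadline is extended by 87 days to November 12, 2017.
Nothing else in the chronology tolls or restarts the period.

November 12, 2017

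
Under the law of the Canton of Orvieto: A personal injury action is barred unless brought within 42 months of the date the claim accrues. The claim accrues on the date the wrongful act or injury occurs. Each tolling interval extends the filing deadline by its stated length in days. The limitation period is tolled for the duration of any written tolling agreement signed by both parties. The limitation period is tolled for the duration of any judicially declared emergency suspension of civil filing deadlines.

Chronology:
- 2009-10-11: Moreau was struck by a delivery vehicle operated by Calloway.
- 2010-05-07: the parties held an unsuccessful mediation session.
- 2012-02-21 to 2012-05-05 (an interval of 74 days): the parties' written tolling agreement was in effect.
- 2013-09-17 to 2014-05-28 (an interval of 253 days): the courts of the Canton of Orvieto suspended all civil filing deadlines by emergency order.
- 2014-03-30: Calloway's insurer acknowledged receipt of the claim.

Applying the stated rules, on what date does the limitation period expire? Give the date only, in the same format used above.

2013-06-24

The limitation period began to run on 2009-10-11.
42 months from 2009-10-11 is 2013-04-11.
Because the written tolling agreement ran from 2012-02-21 to 2012-05-05, the deadline is extended by 74 days to 2013-06-24.
The emergency suspension of filing deadlines from 2013-09-17 to 2014-05-28 began after the period had already run on 2013-06-24, so it has no tolling effect.
Nothing else in the chronology tolls or restarts the period.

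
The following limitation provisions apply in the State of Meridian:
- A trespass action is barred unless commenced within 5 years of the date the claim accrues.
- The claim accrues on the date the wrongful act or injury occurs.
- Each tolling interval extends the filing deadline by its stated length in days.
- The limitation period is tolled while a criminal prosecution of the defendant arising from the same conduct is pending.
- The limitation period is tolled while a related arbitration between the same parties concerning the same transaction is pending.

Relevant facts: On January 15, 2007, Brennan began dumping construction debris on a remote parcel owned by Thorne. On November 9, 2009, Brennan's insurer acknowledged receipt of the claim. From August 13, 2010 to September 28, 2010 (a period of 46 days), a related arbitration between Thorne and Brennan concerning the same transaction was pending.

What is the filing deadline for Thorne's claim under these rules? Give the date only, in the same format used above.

March 1, 2012

The claim accrued on January 15, 2007, the date of the act.
5 years from January 15, 2007 is January 15, 2012.
The pending related arbitration from August 13, 2010 to September 28, 2010 tolled the period for 46 days, extending the deadline to March 1, 2012.
None of the other events listed affects the running of the period under the stated rules.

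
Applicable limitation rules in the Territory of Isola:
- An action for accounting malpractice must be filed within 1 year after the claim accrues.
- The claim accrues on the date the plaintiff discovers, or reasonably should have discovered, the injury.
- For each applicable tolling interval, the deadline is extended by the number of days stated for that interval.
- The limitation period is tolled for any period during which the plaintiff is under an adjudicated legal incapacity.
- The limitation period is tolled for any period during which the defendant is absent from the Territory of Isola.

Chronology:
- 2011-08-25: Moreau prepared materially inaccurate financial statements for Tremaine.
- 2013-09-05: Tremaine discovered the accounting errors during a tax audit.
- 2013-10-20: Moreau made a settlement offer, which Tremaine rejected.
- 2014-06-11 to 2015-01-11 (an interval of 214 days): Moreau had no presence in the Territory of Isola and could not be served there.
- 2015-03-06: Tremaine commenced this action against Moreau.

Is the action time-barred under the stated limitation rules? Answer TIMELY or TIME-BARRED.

The claim did not accrue until Tremaine discovered the injury on 2013-09-05; the 2011-08-25 act date does not start the clock under the stated rule.
The untolled deadline — 1 year after 2013-09-05 — is 2014-09-05.
Because the defendant's absence from the jurisdiction ran from 2014-06-11 to 2015-01-11, the deadline is extended by 214 days to 2015-04-07.
The other events in the timeline have no effect on the limitation period under the stated rules.
Filing on 2015-03-06 beat the 2015-04-07 deadline — the action is timely.

TIMELY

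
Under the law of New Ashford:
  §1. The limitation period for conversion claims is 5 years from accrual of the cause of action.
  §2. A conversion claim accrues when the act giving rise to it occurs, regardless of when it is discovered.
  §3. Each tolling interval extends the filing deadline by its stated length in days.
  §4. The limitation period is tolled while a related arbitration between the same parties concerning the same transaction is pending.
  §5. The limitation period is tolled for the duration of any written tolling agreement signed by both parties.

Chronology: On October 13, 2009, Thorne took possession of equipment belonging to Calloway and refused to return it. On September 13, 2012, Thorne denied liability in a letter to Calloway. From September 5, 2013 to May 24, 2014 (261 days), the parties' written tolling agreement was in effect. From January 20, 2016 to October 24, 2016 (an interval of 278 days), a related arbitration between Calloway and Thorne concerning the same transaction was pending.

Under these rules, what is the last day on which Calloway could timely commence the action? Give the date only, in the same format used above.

July 1, 2015

The limitation period began to run on October 13, 2009.
Adding the 5 years base period to October 13, 2009 gives a deadline of October 13, 2014, before any tolling.
The period was tolled for 261 days by the written tolling agreement (September 5, 2013 to May 24, 2014), pushing the deadline to July 1, 2015.
The pending related arbitration starting January 20, 2016 came too late — the period had run on July 1, 2015 — and so does not extend the deadline.
Nothing else in the chronology tolls or restarts the period.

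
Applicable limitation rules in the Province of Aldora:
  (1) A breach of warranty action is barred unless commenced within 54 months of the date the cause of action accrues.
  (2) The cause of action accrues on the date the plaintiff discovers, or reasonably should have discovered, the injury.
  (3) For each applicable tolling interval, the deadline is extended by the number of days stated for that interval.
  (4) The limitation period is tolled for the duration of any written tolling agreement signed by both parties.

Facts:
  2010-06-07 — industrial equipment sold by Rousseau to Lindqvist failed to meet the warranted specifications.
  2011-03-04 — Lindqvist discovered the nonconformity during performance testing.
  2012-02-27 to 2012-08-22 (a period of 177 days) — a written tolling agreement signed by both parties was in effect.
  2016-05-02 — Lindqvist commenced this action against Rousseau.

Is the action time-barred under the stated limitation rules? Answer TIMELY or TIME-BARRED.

Accrual is tied to discovery, so the period began on 2011-03-04 rather than on 2010-06-07 when the act occurred.
54 months from 2011-03-04 is 2015-09-04.
Because the written tolling agreement ran from 2012-02-27 to 2012-08-22, the deadline is extended by 177 days to 2016-02-28.
Lindqvist filed on 2016-05-02, after the 2016-02-28 deadline, so the action is time-barred.

TIME-BARRED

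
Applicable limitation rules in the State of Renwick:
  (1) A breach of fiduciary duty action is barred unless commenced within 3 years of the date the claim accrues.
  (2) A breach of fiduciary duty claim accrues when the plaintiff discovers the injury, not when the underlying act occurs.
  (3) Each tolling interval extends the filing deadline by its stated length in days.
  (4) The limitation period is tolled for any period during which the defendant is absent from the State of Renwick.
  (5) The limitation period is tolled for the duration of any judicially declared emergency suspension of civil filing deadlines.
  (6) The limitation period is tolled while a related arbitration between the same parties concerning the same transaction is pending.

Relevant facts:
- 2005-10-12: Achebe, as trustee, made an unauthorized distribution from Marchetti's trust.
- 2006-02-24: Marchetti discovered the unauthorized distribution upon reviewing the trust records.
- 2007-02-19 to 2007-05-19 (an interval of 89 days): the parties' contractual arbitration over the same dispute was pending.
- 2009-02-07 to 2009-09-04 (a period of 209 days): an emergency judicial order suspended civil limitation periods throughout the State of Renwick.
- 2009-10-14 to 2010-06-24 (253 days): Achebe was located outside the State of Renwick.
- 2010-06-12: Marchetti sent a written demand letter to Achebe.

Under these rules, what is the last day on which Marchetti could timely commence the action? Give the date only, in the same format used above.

2010-08-29

The claim did not accrue until Marchetti discovered the injury on 2006-02-24; the 2005-10-12 act date does not start the clock under the stated rule.
The untolled deadline — 3 years after 2006-02-24 — is 2009-02-24.
Because the pending related arbitration ran from 2007-02-19 to 2007-05-19, the deadline is extended by 89 days to 2009-05-24.
The emergency suspension of filing deadlines from 2009-02-07 to 2009-09-04 tolled the period for 209 days, extending the deadline to 2009-12-19.
The defendant's absence from the jurisdiction from 2009-10-14 to 2010-06-24 tolled the period for 253 days, extending the deadline to 2010-08-29.
The other events in the timeline have no effect on the limitation period under the stated rules.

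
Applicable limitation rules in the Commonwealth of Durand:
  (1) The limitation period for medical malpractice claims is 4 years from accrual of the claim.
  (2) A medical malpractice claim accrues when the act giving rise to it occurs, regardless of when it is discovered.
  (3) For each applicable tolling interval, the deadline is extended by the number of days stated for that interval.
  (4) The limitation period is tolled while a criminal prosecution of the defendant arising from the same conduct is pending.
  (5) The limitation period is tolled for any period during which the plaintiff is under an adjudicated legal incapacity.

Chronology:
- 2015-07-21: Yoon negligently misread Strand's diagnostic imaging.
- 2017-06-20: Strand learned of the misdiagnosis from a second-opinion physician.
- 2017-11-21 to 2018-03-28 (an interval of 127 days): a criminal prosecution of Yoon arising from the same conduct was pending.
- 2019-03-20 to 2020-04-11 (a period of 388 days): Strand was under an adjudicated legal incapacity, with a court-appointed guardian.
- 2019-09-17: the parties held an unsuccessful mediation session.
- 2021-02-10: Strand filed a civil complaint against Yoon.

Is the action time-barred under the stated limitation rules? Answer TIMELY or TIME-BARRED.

TIME-BARRED

Because the rule ties accrual to occurrence, the claim accrued on 2015-07-21, not on the 2017-06-20 discovery date.
The untolled deadline — 4 years after 2015-07-21 — is 2019-07-21.
Because the pending criminal prosecution ran from 2017-11-21 to 2018-03-28, the deadline is extended by 127 days to 2019-11-25.
Because the plaintiff's legal incapacity ran from 2019-03-20 to 2020-04-11, the deadline is extended by 388 days to 2020-12-17.
Nothing else in the chronology tolls or restarts the period.
The 2021-02-10 filing falls after the 2020-12-17 deadline; the claim is time-barred.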